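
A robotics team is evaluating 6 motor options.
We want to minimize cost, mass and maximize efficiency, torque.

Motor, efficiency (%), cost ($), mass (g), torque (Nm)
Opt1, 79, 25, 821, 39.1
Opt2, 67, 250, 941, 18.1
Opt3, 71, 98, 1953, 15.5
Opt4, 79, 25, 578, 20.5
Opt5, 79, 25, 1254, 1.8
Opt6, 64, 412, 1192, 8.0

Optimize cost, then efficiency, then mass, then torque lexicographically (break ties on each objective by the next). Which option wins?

Opt4

First minimize cost: best is 25, kept {Opt1, Opt4, Opt5}.
Then maximize efficiency: best is 79, kept {Opt1, Opt4, Opt5}.
Then minimize mass: best is 578, kept {Opt4}.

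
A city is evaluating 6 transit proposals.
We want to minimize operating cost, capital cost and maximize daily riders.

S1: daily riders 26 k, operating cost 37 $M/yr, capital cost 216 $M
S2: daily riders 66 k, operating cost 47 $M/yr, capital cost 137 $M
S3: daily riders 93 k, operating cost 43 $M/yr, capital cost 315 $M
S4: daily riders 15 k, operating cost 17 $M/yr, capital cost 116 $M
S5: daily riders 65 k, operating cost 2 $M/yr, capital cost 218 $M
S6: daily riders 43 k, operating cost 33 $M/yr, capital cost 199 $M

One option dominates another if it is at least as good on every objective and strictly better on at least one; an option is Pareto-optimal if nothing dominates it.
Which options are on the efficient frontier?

S2, S3, S4, S5, S6

S1: dominated by S6 (daily riders 43≥26, operating cost 33≤37, capital cost 199≤216).
S2: not dominated.
S3: not dominated (best daily riders).
S4: not dominated (best capital cost).
S5: not dominated (best operating cost).
S6: not dominated.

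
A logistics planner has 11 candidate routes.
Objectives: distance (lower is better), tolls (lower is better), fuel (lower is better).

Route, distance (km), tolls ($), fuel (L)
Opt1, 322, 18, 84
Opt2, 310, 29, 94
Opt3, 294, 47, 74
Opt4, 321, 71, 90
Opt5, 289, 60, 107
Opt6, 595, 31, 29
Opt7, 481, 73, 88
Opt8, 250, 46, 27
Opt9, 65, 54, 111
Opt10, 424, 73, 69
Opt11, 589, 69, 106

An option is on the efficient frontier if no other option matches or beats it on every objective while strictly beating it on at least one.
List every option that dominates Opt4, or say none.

Opt3, Opt8

Opt3: distance 294≤321, tolls 47≤71, fuel 74≤90 — dominates Opt4.
Opt8: distance 250≤321, tolls 46≤71, fuel 27≤90 — dominates Opt4.
Others (Opt1, Opt2, Opt5, Opt6, Opt7, Opt9, Opt10, Opt11) are each worse than Opt4 on at least one objective.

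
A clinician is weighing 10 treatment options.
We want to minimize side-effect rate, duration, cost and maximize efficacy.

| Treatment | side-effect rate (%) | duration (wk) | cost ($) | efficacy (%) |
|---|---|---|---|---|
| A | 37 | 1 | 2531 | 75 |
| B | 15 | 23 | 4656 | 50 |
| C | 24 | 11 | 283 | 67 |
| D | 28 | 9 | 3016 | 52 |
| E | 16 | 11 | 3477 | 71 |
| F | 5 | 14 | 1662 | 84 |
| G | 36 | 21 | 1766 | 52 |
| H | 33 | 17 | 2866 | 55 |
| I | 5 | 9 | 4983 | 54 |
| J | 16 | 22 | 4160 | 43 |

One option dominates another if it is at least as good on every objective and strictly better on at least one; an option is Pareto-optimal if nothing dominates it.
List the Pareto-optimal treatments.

A, C, D, E, F, I

A: not dominated (best duration).
B: dominated by F (side-effect rate 5≤15, duration 14≤23, cost 1662≤4656, efficacy 84≥50).
C: not dominated (best cost).
D: not dominated.
E: not dominated.
F: not dominated (best efficacy).
G: dominated by C (side-effect rate 24≤36, duration 11≤21, cost 283≤1766, efficacy 67≥52).
H: dominated by C (side-effect rate 24≤33, duration 11≤17, cost 283≤2866, efficacy 67≥55).
I: not dominated.
J: dominated by E (side-effect rate 16≤16, duration 11≤22, cost 3477≤4160, efficacy 71≥43).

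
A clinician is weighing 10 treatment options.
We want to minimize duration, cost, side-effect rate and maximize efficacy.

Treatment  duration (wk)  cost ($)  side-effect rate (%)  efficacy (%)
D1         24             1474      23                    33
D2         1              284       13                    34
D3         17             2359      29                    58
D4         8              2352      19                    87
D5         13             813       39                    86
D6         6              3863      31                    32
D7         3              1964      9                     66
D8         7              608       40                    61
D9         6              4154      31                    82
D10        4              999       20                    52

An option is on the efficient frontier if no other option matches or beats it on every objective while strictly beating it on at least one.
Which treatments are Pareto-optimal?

D2, D4, D5, D7, D8, D9, D10

D1: dominated by D2 (duration 1≤24, cost 284≤1474, side-effect rate 13≤23, efficacy 34≥33).
D2: not dominated (best duration).
D3: dominated by D4 (duration 8≤17, cost 2352≤2359, side-effect rate 19≤29, efficacy 87≥58).
D4: not dominated (best efficacy).
D5: not dominated.
D6: dominated by D2 (duration 1≤6, cost 284≤3863, side-effect rate 13≤31, efficacy 34≥32).
D7: not dominated (best side-effect rate).
D8: not dominated.
D9: not dominated.
D10: not dominated.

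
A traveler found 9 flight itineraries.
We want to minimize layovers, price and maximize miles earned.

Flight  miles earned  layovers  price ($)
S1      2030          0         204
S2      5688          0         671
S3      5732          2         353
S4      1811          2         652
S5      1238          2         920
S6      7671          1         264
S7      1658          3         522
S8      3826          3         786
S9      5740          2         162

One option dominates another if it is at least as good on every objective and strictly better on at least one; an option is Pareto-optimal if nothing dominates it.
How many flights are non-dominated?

4

S1: not dominated.
S2: not dominated.
S3: dominated by S6 (miles earned 7671≥5732, layovers 1≤2, price 264≤353).
S4: dominated by S1 (miles earned 2030≥1811, layovers 0≤2, price 204≤652).
S5: dominated by S1 (miles earned 2030≥1238, layovers 0≤2, price 204≤920).
S6: not dominated (best miles earned).
S7: dominated by S1 (miles earned 2030≥1658, layovers 0≤3, price 204≤522).
S8: dominated by S2 (miles earned 5688≥3826, layovers 0≤3, price 671≤786).
S9: not dominated (best price).
Pareto-optimal: S1, S2, S6, S9 → 4.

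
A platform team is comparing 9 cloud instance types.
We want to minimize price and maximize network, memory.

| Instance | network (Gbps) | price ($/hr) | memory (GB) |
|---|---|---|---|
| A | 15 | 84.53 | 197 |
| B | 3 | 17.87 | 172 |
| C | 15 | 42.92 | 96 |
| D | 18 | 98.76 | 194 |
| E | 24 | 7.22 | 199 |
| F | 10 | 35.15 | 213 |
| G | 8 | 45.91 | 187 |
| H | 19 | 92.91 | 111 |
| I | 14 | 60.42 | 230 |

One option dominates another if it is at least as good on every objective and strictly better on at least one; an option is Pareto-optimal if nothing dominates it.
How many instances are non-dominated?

3

A: dominated by E (network 24≥15, price 7.22≤84.53, memory 199≥197).
B: dominated by E (network 24≥3, price 7.22≤17.87, memory 199≥172).
C: dominated by E (network 24≥15, price 7.22≤42.92, memory 199≥96).
D: dominated by E (network 24≥18, price 7.22≤98.76, memory 199≥194).
E: not dominated (best network).
F: not dominated.
G: dominated by E (network 24≥8, price 7.22≤45.91, memory 199≥187).
H: dominated by E (network 24≥19, price 7.22≤92.91, memory 199≥111).
I: not dominated (best memory).
Pareto-optimal: E, F, I → 3.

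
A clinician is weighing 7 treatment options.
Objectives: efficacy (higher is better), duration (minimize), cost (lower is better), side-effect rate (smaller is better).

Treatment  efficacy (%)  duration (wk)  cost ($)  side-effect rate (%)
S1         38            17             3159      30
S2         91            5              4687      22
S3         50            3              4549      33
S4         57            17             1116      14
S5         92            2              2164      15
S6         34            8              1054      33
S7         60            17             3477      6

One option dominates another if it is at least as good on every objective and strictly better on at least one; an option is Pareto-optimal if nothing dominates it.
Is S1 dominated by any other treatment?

S4 vs S1: efficacy 57≥38, duration 17≤17, cost 1116≤3159, side-effect rate 14≤30 — S4 is at least as good on every objective and strictly better on at least one, so S4 dominates S1.

Yes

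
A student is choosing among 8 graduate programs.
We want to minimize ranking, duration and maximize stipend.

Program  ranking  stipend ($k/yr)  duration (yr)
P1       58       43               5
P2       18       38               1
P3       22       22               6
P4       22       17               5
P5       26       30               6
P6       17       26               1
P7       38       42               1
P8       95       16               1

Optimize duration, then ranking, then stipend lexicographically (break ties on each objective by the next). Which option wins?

P6

First minimize duration: best is 1, kept {P2, P6, P7, P8}.
Then minimize ranking: best is 17, kept {P6}.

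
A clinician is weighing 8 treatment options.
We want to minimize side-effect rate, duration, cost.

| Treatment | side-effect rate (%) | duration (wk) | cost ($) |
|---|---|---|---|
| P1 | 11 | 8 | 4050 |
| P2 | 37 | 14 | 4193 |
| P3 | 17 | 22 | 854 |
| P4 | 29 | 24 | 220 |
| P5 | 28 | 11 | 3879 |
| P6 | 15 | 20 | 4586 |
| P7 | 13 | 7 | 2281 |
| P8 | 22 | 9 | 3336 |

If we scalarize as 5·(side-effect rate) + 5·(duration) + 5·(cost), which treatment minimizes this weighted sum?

P1: 5·11 + 5·8 + 5·4050 = 20345
P2: 5·37 + 5·14 + 5·4193 = 21220
P3: 5·17 + 5·22 + 5·854 = 4465
P4: 5·29 + 5·24 + 5·220 = 1365
P5: 5·28 + 5·11 + 5·3879 = 19590
P6: 5·15 + 5·20 + 5·4586 = 23105
P7: 5·13 + 5·7 + 5·2281 = 11505
P8: 5·22 + 5·9 + 5·3336 = 16835
Lowest: P4 at 1365.

P4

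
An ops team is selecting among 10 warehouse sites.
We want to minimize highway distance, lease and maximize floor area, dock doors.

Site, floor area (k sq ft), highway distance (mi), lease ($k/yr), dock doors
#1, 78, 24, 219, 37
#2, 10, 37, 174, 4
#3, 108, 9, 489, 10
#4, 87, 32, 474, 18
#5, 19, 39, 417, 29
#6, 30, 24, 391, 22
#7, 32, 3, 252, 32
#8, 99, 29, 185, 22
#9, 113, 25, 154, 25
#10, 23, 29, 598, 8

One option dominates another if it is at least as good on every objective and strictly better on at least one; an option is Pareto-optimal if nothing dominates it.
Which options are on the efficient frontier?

#1, #3, #7, #9

#1: not dominated (best dock doors).
#2: dominated by #9 (floor area 113≥10, highway distance 25≤37, lease 154≤174, dock doors 25≥4).
#3: not dominated.
#4: dominated by #8 (floor area 99≥87, highway distance 29≤32, lease 185≤474, dock doors 22≥18).
#5: dominated by #1 (floor area 78≥19, highway distance 24≤39, lease 219≤417, dock doors 37≥29).
#6: dominated by #1 (floor area 78≥30, highway distance 24≤24, lease 219≤391, dock doors 37≥22).
#7: not dominated (best highway distance).
#8: dominated by #9 (floor area 113≥99, highway distance 25≤29, lease 154≤185, dock doors 25≥22).
#9: not dominated (best floor area).
#10: dominated by #1 (floor area 78≥23, highway distance 24≤29, lease 219≤598, dock doors 37≥8).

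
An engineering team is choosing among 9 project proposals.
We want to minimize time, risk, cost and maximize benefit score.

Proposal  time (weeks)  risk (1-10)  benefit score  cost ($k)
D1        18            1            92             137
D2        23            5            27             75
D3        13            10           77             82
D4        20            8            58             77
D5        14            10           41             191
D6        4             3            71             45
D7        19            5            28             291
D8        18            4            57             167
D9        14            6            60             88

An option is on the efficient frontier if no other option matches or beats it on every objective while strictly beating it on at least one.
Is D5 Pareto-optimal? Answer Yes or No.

No

D3 vs D5: time 13≤14, risk 10≤10, benefit score 77≥41, cost 82≤191 — D3 is at least as good on every objective and strictly better on at least one, so D3 dominates D5.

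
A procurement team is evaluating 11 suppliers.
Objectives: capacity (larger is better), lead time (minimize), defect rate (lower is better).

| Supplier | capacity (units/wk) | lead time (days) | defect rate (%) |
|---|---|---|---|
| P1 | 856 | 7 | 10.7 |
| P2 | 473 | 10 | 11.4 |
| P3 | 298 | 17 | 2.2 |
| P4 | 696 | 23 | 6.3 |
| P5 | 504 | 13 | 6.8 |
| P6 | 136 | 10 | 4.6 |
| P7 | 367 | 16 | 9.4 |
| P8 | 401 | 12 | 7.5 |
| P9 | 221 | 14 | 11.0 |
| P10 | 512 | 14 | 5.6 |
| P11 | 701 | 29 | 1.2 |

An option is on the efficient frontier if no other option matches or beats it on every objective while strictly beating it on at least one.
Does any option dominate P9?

Yes

P1 vs P9: capacity 856≥221, lead time 7≤14, defect rate 10.7≤11.0 — P1 is at least as good on every objective and strictly better on at least one, so P1 dominates P9.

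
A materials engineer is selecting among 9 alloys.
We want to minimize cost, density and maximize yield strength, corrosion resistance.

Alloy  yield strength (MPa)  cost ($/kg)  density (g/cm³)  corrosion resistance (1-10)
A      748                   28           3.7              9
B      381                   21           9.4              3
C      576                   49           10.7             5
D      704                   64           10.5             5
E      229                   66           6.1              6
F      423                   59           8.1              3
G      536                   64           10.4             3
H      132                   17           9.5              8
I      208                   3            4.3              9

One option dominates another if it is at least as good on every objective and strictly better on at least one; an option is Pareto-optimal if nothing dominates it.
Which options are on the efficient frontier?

A, B, I

A: not dominated (best yield strength).
B: not dominated.
C: dominated by A (yield strength 748≥576, cost 28≤49, density 3.7≤10.7, corrosion resistance 9≥5).
D: dominated by A (yield strength 748≥704, cost 28≤64, density 3.7≤10.5, corrosion resistance 9≥5).
E: dominated by A (yield strength 748≥229, cost 28≤66, density 3.7≤6.1, corrosion resistance 9≥6).
F: dominated by A (yield strength 748≥423, cost 28≤59, density 3.7≤8.1, corrosion resistance 9≥3).
G: dominated by A (yield strength 748≥536, cost 28≤64, density 3.7≤10.4, corrosion resistance 9≥3).
H: dominated by I (yield strength 208≥132, cost 3≤17, density 4.3≤9.5, corrosion resistance 9≥8).
I: not dominated (best cost).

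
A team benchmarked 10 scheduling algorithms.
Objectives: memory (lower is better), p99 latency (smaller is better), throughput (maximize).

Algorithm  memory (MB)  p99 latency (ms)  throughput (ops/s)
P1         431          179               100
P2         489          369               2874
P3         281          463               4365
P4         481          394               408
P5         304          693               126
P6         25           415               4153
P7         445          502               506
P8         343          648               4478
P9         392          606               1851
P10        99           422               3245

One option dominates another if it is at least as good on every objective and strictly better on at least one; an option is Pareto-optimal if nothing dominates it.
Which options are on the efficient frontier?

P1, P2, P3, P4, P6, P8

P1: not dominated (best p99 latency).
P2: not dominated.
P3: not dominated.
P4: not dominated.
P5: dominated by P3 (memory 281≤304, p99 latency 463≤693, throughput 4365≥126).
P6: not dominated (best memory).
P7: dominated by P3 (memory 281≤445, p99 latency 463≤502, throughput 4365≥506).
P8: not dominated (best throughput).
P9: dominated by P3 (memory 281≤392, p99 latency 463≤606, throughput 4365≥1851).
P10: dominated by P6 (memory 25≤99, p99 latency 415≤422, throughput 4153≥3245).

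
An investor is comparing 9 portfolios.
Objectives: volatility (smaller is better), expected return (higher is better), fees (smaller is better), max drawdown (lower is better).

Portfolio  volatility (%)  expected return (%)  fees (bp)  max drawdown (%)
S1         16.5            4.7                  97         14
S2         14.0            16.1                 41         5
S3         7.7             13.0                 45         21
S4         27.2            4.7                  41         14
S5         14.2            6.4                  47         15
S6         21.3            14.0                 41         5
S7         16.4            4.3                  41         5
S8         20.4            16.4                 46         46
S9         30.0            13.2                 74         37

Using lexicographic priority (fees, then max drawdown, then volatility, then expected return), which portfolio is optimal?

S2

First minimize fees: best is 41, kept {S2, S4, S6, S7}.
Then minimize max drawdown: best is 5, kept {S2, S6, S7}.
Then minimize volatility: best is 14.0, kept {S2}.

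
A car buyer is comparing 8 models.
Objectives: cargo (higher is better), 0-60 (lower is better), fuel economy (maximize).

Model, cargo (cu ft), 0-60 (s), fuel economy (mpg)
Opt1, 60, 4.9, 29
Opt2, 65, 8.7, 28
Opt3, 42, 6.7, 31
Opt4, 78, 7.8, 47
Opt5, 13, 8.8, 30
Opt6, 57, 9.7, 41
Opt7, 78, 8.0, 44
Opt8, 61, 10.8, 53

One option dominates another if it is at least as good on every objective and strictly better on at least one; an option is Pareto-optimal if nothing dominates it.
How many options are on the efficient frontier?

4

Opt1: not dominated (best 0-60).
Opt2: dominated by Opt4 (cargo 78≥65, 0-60 7.8≤8.7, fuel economy 47≥28).
Opt3: not dominated.
Opt4: not dominated.
Opt5: dominated by Opt3 (cargo 42≥13, 0-60 6.7≤8.8, fuel economy 31≥30).
Opt6: dominated by Opt4 (cargo 78≥57, 0-60 7.8≤9.7, fuel economy 47≥41).
Opt7: dominated by Opt4 (cargo 78≥78, 0-60 7.8≤8.0, fuel economy 47≥44).
Opt8: not dominated (best fuel economy).
Pareto-optimal: Opt1, Opt3, Opt4, Opt8 → 4.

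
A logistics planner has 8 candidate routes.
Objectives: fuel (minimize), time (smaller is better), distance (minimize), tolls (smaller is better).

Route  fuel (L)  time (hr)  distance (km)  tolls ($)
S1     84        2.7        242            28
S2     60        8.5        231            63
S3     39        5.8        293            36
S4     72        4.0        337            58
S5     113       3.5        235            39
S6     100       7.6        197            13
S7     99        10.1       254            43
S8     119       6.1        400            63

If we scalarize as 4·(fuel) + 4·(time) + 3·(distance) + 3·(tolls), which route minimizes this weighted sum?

S6

S1: 4·84 + 4·2.7 + 3·242 + 3·28 = 1156.8
S2: 4·60 + 4·8.5 + 3·231 + 3·63 = 1156.0
S3: 4·39 + 4·5.8 + 3·293 + 3·36 = 1166.2
S4: 4·72 + 4·4.0 + 3·337 + 3·58 = 1489.0
S5: 4·113 + 4·3.5 + 3·235 + 3·39 = 1288.0
S6: 4·100 + 4·7.6 + 3·197 + 3·13 = 1060.4
S7: 4·99 + 4·10.1 + 3·254 + 3·43 = 1327.4
S8: 4·119 + 4·6.1 + 3·400 + 3·63 = 1889.4
Lowest: S6 at 1060.4.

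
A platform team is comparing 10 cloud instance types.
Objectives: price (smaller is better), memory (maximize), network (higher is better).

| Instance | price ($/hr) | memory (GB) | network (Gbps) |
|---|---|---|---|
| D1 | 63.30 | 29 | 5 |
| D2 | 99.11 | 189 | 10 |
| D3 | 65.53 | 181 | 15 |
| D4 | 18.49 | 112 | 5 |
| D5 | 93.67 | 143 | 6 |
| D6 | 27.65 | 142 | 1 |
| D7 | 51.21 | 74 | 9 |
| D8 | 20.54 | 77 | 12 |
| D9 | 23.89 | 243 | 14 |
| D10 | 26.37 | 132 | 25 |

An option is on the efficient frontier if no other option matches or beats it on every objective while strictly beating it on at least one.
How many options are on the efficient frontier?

D1: dominated by D4 (price 18.49≤63.30, memory 112≥29, network 5≥5).
D2: dominated by D9 (price 23.89≤99.11, memory 243≥189, network 14≥10).
D3: not dominated.
D4: not dominated (best price).
D5: dominated by D3 (price 65.53≤93.67, memory 181≥143, network 15≥6).
D6: dominated by D9 (price 23.89≤27.65, memory 243≥142, network 14≥1).
D7: dominated by D8 (price 20.54≤51.21, memory 77≥74, network 12≥9).
D8: not dominated.
D9: not dominated (best memory).
D10: not dominated (best network).
Pareto-optimal: D3, D4, D8, D9, D10 → 5.

5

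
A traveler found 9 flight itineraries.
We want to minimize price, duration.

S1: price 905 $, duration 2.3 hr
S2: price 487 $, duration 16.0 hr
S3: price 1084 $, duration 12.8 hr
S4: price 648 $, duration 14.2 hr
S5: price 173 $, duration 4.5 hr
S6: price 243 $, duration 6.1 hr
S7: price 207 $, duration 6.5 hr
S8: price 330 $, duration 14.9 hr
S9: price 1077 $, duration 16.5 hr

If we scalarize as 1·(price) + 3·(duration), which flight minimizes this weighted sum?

S5

S1: 1·905 + 3·2.3 = 911.9
S2: 1·487 + 3·16.0 = 535.0
S3: 1·1084 + 3·12.8 = 1122.4
S4: 1·648 + 3·14.2 = 690.6
S5: 1·173 + 3·4.5 = 186.5
S6: 1·243 + 3·6.1 = 261.3
S7: 1·207 + 3·6.5 = 226.5
S8: 1·330 + 3·14.9 = 374.7
S9: 1·1077 + 3·16.5 = 1126.5
Lowest: S5 at 186.5.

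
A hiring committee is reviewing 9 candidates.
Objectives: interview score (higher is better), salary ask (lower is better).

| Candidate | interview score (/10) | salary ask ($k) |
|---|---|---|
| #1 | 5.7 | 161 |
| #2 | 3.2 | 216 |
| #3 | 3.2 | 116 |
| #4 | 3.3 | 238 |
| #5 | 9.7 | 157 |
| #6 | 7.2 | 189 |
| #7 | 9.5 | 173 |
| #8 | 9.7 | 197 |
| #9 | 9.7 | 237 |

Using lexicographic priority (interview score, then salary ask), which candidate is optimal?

#5

First maximize interview score: best is 9.7, kept {#5, #8, #9}.
Then minimize salary ask: best is 157, kept {#5}.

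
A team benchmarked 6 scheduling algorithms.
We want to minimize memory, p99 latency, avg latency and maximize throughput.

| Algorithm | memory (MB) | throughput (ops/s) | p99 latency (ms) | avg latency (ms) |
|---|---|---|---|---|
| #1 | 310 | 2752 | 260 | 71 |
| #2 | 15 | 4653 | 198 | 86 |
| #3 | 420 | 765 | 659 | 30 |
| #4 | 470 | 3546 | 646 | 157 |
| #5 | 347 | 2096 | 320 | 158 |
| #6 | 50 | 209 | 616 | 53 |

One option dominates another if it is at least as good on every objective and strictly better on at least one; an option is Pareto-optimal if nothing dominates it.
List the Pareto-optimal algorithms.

#1, #2, #3, #6

#1: not dominated.
#2: not dominated (best memory).
#3: not dominated (best avg latency).
#4: dominated by #2 (memory 15≤470, throughput 4653≥3546, p99 latency 198≤646, avg latency 86≤157).
#5: dominated by #1 (memory 310≤347, throughput 2752≥2096, p99 latency 260≤320, avg latency 71≤158).
#6: not dominated.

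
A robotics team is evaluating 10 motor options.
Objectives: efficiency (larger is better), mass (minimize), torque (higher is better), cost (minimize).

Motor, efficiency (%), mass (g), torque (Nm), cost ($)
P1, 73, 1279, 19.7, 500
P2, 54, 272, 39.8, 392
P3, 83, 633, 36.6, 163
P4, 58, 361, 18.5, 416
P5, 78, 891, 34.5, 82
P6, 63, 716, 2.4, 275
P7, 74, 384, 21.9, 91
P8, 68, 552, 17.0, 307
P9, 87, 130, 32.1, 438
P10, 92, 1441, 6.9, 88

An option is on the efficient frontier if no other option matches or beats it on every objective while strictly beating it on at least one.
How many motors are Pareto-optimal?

7

P1: dominated by P3 (efficiency 83≥73, mass 633≤1279, torque 36.6≥19.7, cost 163≤500).
P2: not dominated (best torque).
P3: not dominated.
P4: not dominated.
P5: not dominated (best cost).
P6: dominated by P3 (efficiency 83≥63, mass 633≤716, torque 36.6≥2.4, cost 163≤275).
P7: not dominated.
P8: dominated by P7 (efficiency 74≥68, mass 384≤552, torque 21.9≥17.0, cost 91≤307).
P9: not dominated (best mass).
P10: not dominated (best efficiency).
Pareto-optimal: P2, P3, P4, P5, P7, P9, P10 → 7.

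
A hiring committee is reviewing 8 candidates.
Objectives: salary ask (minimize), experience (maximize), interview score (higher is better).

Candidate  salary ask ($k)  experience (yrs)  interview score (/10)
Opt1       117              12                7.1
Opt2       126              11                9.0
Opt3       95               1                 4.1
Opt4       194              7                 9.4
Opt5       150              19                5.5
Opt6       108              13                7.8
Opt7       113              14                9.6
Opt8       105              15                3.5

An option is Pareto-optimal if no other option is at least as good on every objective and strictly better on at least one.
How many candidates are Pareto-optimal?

Opt1: dominated by Opt6 (salary ask 108≤117, experience 13≥12, interview score 7.8≥7.1).
Opt2: dominated by Opt7 (salary ask 113≤126, experience 14≥11, interview score 9.6≥9.0).
Opt3: not dominated (best salary ask).
Opt4: dominated by Opt7 (salary ask 113≤194, experience 14≥7, interview score 9.6≥9.4).
Opt5: not dominated (best experience).
Opt6: not dominated.
Opt7: not dominated (best interview score).
Opt8: not dominated.
Pareto-optimal: Opt3, Opt5, Opt6, Opt7, Opt8 → 5.

5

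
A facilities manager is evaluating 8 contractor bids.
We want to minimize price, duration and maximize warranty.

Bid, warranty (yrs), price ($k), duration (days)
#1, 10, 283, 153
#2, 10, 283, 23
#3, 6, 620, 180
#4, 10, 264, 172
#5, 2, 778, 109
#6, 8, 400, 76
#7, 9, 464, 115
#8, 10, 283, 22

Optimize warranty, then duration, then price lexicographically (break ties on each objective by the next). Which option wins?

#8

First maximize warranty: best is 10, kept {#1, #2, #4, #8}.
Then minimize duration: best is 22, kept {#8}.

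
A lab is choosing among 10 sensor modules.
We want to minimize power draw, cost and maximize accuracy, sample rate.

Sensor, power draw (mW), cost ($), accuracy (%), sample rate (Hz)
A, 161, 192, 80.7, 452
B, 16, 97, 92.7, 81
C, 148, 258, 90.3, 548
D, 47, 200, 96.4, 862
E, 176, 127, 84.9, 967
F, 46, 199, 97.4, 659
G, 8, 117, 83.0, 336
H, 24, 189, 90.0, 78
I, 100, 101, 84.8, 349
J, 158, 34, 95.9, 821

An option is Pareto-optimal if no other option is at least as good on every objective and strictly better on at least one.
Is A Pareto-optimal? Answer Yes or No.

No

J vs A: power draw 158≤161, cost 34≤192, accuracy 95.9≥80.7, sample rate 821≥452 — J is at least as good on every objective and strictly better on at least one, so J dominates A.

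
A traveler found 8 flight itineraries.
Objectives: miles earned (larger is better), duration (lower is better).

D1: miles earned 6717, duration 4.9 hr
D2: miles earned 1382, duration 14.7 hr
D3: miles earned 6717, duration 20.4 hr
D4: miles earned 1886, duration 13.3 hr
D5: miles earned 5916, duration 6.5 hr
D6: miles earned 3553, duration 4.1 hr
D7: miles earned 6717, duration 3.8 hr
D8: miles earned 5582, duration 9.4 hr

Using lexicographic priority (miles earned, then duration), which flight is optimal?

First maximize miles earned: best is 6717, kept {D1, D3, D7}.
Then minimize duration: best is 3.8, kept {D7}.

D7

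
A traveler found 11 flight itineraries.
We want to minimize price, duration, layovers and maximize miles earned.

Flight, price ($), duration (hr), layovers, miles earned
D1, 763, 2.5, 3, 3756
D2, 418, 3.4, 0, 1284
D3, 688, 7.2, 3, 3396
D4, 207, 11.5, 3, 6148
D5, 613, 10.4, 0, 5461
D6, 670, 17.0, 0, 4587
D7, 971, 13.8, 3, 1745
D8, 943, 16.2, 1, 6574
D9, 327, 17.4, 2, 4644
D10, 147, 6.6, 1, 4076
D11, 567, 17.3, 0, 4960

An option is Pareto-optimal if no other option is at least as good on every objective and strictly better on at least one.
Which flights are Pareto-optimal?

D1, D2, D4, D5, D8, D9, D10, D11

D1: not dominated (best duration).
D2: not dominated.
D3: dominated by D10 (price 147≤688, duration 6.6≤7.2, layovers 1≤3, miles earned 4076≥3396).
D4: not dominated.
D5: not dominated.
D6: dominated by D5 (price 613≤670, duration 10.4≤17.0, layovers 0≤0, miles earned 5461≥4587).
D7: dominated by D1 (price 763≤971, duration 2.5≤13.8, layovers 3≤3, miles earned 3756≥1745).
D8: not dominated (best miles earned).
D9: not dominated.
D10: not dominated (best price).
D11: not dominated.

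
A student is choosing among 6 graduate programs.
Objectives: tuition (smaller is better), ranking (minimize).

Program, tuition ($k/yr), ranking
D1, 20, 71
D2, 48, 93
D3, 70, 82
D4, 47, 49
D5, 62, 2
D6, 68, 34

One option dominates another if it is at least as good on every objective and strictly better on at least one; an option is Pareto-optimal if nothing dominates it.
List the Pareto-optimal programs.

D1, D4, D5

D1: not dominated (best tuition).
D2: dominated by D1 (tuition 20≤48, ranking 71≤93).
D3: dominated by D1 (tuition 20≤70, ranking 71≤82).
D4: not dominated.
D5: not dominated (best ranking).
D6: dominated by D5 (tuition 62≤68, ranking 2≤34).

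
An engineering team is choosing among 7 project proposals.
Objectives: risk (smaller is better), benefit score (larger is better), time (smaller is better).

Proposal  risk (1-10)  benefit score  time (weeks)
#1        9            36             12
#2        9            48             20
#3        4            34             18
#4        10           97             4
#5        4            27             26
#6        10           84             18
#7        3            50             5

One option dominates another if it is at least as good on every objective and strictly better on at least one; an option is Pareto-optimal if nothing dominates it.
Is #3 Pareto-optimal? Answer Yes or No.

No

#7 vs #3: risk 3≤4, benefit score 50≥34, time 5≤18 — #7 is at least as good on every objective and strictly better on at least one, so #7 dominates #3.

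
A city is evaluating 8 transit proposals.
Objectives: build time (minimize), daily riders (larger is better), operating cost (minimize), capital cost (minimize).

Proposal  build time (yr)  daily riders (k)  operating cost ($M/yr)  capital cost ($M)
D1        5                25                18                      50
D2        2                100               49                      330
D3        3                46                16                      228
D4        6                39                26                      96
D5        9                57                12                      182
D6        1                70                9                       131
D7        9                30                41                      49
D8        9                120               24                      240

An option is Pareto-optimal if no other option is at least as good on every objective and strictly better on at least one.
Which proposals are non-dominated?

D1: not dominated.
D2: not dominated.
D3: dominated by D6 (build time 1≤3, daily riders 70≥46, operating cost 9≤16, capital cost 131≤228).
D4: not dominated.
D5: dominated by D6 (build time 1≤9, daily riders 70≥57, operating cost 9≤12, capital cost 131≤182).
D6: not dominated (best build time).
D7: not dominated (best capital cost).
D8: not dominated (best daily riders).

D1, D2, D4, D6, D7, D8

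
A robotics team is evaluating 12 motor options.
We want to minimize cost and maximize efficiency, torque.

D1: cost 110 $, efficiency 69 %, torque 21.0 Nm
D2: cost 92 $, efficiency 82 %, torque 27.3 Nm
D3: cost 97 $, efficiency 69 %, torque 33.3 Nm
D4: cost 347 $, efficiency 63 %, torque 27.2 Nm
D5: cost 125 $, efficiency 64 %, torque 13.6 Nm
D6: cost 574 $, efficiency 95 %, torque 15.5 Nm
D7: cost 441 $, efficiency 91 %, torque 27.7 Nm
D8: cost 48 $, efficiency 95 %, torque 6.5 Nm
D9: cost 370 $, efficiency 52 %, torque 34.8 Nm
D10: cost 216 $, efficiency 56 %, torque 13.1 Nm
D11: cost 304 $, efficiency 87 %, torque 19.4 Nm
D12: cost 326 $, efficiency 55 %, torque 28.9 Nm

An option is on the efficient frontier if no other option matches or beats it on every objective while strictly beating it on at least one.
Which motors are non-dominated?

D1: dominated by D2 (cost 92≤110, efficiency 82≥69, torque 27.3≥21.0).
D2: not dominated.
D3: not dominated.
D4: dominated by D2 (cost 92≤347, efficiency 82≥63, torque 27.3≥27.2).
D5: dominated by D1 (cost 110≤125, efficiency 69≥64, torque 21.0≥13.6).
D6: not dominated.
D7: not dominated.
D8: not dominated (best cost).
D9: not dominated (best torque).
D10: dominated by D1 (cost 110≤216, efficiency 69≥56, torque 21.0≥13.1).
D11: not dominated.
D12: dominated by D3 (cost 97≤326, efficiency 69≥55, torque 33.3≥28.9).

D2, D3, D6, D7, D8, D9, D11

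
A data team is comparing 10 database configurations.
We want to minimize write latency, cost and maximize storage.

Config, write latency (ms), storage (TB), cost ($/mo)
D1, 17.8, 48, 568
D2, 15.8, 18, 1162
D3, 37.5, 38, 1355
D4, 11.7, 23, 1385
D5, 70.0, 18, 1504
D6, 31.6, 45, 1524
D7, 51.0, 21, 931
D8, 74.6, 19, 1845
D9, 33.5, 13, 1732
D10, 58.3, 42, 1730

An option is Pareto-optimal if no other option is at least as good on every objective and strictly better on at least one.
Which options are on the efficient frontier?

D1, D2, D4

D1: not dominated (best storage).
D2: not dominated.
D3: dominated by D1 (write latency 17.8≤37.5, storage 48≥38, cost 568≤1355).
D4: not dominated (best write latency).
D5: dominated by D1 (write latency 17.8≤70.0, storage 48≥18, cost 568≤1504).
D6: dominated by D1 (write latency 17.8≤31.6, storage 48≥45, cost 568≤1524).
D7: dominated by D1 (write latency 17.8≤51.0, storage 48≥21, cost 568≤931).
D8: dominated by D1 (write latency 17.8≤74.6, storage 48≥19, cost 568≤1845).
D9: dominated by D1 (write latency 17.8≤33.5, storage 48≥13, cost 568≤1732).
D10: dominated by D1 (write latency 17.8≤58.3, storage 48≥42, cost 568≤1730).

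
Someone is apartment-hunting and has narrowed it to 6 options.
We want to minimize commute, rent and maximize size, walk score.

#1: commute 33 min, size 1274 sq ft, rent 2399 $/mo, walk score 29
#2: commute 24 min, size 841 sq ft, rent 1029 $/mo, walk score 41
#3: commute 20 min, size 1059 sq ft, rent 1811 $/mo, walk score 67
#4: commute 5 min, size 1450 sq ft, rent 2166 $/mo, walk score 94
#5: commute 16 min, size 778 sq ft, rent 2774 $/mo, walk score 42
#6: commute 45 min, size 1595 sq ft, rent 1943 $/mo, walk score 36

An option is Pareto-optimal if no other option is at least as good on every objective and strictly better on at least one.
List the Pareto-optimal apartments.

#1: dominated by #4 (commute 5≤33, size 1450≥1274, rent 2166≤2399, walk score 94≥29).
#2: not dominated (best rent).
#3: not dominated.
#4: not dominated (best commute).
#5: dominated by #4 (commute 5≤16, size 1450≥778, rent 2166≤2774, walk score 94≥42).
#6: not dominated (best size).

#2, #3, #4, #6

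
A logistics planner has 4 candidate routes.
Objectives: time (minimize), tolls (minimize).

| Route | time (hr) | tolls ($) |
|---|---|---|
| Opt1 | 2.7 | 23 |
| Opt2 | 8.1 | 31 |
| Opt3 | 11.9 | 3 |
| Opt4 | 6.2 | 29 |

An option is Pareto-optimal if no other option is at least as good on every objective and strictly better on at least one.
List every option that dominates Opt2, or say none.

Opt1, Opt4

Opt1: time 2.7≤8.1, tolls 23≤31 — dominates Opt2.
Opt4: time 6.2≤8.1, tolls 29≤31 — dominates Opt2.
Others (Opt3) are each worse than Opt2 on at least one objective.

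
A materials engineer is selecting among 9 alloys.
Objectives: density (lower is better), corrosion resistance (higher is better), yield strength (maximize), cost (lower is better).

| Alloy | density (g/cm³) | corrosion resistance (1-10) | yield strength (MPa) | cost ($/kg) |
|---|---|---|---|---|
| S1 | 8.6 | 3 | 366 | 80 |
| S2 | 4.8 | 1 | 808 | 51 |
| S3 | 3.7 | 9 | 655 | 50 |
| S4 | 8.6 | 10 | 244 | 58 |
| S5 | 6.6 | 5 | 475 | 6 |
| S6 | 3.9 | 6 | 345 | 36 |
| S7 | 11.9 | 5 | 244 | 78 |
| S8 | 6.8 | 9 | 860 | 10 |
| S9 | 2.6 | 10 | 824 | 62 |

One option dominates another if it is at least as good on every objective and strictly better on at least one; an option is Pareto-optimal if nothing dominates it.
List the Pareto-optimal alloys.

S1: dominated by S3 (density 3.7≤8.6, corrosion resistance 9≥3, yield strength 655≥366, cost 50≤80).
S2: not dominated.
S3: not dominated.
S4: not dominated.
S5: not dominated (best cost).
S6: not dominated.
S7: dominated by S3 (density 3.7≤11.9, corrosion resistance 9≥5, yield strength 655≥244, cost 50≤78).
S8: not dominated (best yield strength).
S9: not dominated (best density).

S2, S3, S4, S5, S6, S8, S9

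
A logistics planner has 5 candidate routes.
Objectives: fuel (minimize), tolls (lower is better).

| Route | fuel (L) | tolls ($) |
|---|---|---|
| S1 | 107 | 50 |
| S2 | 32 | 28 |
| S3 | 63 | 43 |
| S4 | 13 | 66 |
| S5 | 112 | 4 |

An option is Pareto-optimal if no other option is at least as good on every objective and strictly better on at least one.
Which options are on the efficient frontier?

S2, S4, S5

S1: dominated by S2 (fuel 32≤107, tolls 28≤50).
S2: not dominated.
S3: dominated by S2 (fuel 32≤63, tolls 28≤43).
S4: not dominated (best fuel).
S5: not dominated (best tolls).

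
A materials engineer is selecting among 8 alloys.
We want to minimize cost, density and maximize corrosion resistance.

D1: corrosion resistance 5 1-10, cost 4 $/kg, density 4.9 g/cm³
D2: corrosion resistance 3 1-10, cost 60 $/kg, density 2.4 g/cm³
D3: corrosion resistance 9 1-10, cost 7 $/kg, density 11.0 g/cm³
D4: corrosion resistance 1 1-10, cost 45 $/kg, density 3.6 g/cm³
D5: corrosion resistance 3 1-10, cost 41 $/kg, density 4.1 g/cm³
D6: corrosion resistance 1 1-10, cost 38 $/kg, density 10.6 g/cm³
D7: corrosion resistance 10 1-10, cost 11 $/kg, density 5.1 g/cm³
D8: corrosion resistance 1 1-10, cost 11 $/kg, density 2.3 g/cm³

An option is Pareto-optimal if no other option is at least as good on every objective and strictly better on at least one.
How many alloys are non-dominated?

D1: not dominated (best cost).
D2: not dominated.
D3: not dominated.
D4: dominated by D8 (corrosion resistance 1≥1, cost 11≤45, density 2.3≤3.6).
D5: not dominated.
D6: dominated by D1 (corrosion resistance 5≥1, cost 4≤38, density 4.9≤10.6).
D7: not dominated (best corrosion resistance).
D8: not dominated (best density).
Pareto-optimal: D1, D2, D3, D5, D7, D8 → 6.

6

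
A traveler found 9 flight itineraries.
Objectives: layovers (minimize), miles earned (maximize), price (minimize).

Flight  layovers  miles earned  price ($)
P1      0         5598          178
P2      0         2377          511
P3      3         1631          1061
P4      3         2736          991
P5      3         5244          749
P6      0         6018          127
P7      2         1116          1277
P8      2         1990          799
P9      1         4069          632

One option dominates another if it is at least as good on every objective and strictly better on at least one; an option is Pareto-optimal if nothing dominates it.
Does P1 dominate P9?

Yes

P1 vs P9: layovers 0≤1, miles earned 5598≥4069, price 178≤632 — P1 is at least as good on every objective with at least one strict improvement.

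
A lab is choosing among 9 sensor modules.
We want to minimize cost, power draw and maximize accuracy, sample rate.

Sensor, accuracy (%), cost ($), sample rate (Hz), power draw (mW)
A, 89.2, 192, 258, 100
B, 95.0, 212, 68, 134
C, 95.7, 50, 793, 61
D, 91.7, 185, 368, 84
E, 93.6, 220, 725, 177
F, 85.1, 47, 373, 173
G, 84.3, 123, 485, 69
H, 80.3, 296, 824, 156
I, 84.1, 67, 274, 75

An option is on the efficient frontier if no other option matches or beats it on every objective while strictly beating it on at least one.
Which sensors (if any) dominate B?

C

C: accuracy 95.7≥95.0, cost 50≤212, sample rate 793≥68, power draw 61≤134 — dominates B.
Others (A, D, E, F, G, H, I) are each worse than B on at least one objective.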